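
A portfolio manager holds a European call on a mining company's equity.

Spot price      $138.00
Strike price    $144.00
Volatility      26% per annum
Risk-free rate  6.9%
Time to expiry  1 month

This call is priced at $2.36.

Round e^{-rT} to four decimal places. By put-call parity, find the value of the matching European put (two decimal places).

exp(−rT) = exp(−0.069·0.08333) = 0.9943
Put-call parity: C − P = S − K·e^(−rT) = 138 − 144·0.9943 = 138 − 143.1792 = -5.1792
P = C − (C − P) = 2.36 − (-5.1792) = 7.5392

$7.54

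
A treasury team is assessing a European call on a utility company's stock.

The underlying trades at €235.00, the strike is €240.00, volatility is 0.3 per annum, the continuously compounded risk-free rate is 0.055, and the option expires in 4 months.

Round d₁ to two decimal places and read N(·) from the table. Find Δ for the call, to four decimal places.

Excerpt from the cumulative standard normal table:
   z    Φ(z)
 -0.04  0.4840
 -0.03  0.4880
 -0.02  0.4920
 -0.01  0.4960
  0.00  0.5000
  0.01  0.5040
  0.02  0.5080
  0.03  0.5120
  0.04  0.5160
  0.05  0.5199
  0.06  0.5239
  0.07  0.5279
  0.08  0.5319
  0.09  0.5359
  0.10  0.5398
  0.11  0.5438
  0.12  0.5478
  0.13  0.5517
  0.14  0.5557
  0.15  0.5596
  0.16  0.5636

0.5279

σ√T = 0.3·√0.3333 = 0.1732
d₁ = [ln(235/240) + (0.055 + ½·0.3²)·0.3333] / (σ√T) = (-0.0211 + 0.0333) / 0.1732 = 0.0709 which rounds to 0.07
N(d₁) = N(0.07) = 0.5279
Δ_call = N(d₁) = 0.5279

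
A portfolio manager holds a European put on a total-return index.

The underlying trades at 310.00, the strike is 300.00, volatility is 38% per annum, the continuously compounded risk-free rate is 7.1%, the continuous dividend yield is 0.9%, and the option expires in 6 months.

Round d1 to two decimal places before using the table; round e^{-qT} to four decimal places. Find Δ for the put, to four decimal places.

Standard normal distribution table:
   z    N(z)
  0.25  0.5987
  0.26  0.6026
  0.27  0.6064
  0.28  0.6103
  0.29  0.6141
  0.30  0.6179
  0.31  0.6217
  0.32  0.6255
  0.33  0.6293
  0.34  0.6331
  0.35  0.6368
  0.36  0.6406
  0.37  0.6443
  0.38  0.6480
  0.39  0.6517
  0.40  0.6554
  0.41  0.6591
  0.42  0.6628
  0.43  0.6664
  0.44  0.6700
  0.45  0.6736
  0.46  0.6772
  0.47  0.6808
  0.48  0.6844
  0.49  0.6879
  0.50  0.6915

-0.3541

σ√T = 0.38·√0.5 = 0.2687
d₁ = [ln(310/300) + (0.071 − 0.009 + ½·0.38²)·0.5] / (σ√T) = (0.0328 + 0.0671) / 0.2687 = 0.3718 which rounds to 0.37
N(d₁) = N(0.37) = 0.6443
Δ_put = e^(−qT)·(N(d₁) − 1) = 0.9955·(0.6443 − 1) = -0.3541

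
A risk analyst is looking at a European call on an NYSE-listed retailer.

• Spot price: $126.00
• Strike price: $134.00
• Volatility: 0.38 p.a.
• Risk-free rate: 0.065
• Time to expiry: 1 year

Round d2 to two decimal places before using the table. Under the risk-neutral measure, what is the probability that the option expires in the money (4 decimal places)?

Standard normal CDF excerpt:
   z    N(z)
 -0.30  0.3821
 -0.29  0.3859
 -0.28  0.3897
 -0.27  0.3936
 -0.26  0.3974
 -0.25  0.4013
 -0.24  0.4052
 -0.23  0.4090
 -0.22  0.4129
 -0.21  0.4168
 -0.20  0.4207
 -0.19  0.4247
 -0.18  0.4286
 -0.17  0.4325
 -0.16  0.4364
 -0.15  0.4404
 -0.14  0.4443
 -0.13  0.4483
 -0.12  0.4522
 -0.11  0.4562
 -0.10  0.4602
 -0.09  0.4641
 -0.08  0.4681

0.4286

T = 1;  σ√T = 0.3800
d₁ = [ln(126/134) + (0.065 + 0.38²/2)·1] / 0.3800 = [-0.0616 + 0.1372] / 0.3800 = 0.1991 which rounds to 0.20
d₂ = d₁ − σ√T = 0.1991 − 0.3800 = -0.1809 which rounds to -0.18
Pr(exercise) under Q = N(d₂) = 0.4286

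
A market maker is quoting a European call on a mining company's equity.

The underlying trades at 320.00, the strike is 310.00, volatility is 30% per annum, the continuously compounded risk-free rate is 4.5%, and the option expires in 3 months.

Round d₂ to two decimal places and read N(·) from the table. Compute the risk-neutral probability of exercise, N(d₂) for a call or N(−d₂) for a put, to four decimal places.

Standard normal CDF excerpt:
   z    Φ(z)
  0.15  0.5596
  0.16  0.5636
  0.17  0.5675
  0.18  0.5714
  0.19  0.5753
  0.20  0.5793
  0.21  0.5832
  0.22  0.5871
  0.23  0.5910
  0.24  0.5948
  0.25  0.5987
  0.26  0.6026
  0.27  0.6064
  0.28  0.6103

0.5832

σ√T = 0.3 × 0.5000 = 0.1500
d₁ = [ln(320/310) + (0.045 + 0.3²/2)·0.25] / 0.1500 = [0.0317 + 0.0225] / 0.1500 = 0.3617 ⇒ 0.36
d₂ = d₁ − σ√T = 0.3617 − 0.1500 = 0.2117 ⇒ 0.21
Risk-neutral Pr[S_T > K] = N(d₂) = N(0.21) = 0.5832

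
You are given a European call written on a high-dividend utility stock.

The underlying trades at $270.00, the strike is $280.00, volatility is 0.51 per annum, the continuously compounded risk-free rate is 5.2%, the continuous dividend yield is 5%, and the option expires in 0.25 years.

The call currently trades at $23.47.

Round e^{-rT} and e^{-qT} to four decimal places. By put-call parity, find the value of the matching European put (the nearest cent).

e^(−qT) = e^(−0.05·0.25) = 0.9876;  e^(−rT) = e^(−0.052·0.25) = 0.9871
Put-call parity: C − P = S·e^(−qT) − K·e^(−rT) = 270·0.9876 − 280·0.9871 = 266.6520 − 276.3880 = -9.7360
P = C − (C − P) = 23.47 − (-9.7360) = 33.2060

$33.21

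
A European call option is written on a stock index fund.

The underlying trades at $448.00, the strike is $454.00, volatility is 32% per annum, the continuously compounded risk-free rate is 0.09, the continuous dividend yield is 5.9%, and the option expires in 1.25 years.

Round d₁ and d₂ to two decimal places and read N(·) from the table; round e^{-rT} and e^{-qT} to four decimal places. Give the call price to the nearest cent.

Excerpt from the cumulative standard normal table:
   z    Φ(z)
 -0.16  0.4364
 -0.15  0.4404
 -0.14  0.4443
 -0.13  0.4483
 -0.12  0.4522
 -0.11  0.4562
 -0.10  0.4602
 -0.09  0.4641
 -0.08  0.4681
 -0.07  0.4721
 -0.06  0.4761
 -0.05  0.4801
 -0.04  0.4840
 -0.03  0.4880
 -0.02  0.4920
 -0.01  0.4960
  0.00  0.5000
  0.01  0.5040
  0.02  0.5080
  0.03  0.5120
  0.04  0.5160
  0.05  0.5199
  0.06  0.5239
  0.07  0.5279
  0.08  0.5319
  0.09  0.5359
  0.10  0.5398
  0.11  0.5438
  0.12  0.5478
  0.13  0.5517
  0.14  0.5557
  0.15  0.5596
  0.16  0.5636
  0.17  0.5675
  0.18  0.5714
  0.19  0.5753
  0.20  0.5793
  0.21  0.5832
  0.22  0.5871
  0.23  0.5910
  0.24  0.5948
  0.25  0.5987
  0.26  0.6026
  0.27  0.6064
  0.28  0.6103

σ√T = 0.32·√1.25 = 0.3578
ln(S/K) + (r − q + σ²/2)T = ln(448/454) + (0.09 − 0.059 + 0.32²/2)·1.25 = -0.0133 + 0.1027 = 0.0894
d₁ = 0.0894 / 0.3578 = 0.2500 ≈ 0.25
d₂ = d₁ − σ√T = 0.2500 − 0.3578 = -0.1078 ≈ -0.11
exp(−qT) = exp(−0.059·1.25) = 0.9289;  exp(−rT) = exp(−0.09·1.25) = 0.8936
N(d₁) = N(0.25) = 0.5987;  N(d₂) = N(-0.11) = 0.4562
C = 448·0.9289·0.5987 − 454·0.8936·0.4562 = 249.1473 − 185.0778 = 64.0695

$64.07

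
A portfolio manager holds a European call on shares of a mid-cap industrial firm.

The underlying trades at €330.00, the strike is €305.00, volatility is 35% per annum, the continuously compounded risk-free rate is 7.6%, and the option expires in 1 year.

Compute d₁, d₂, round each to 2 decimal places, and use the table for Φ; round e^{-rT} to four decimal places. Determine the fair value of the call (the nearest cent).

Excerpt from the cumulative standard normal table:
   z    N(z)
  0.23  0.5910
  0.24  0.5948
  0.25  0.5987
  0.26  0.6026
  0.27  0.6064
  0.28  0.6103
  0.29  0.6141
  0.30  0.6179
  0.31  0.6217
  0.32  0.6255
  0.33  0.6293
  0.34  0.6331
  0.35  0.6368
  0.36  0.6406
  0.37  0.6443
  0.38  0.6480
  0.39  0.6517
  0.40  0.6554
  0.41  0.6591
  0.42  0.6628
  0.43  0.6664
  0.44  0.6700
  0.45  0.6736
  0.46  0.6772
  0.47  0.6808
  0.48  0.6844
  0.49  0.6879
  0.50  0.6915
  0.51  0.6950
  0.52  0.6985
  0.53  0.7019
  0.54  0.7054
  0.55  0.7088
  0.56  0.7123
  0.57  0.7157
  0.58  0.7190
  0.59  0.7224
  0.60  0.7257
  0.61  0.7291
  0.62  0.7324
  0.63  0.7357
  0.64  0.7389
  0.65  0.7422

T = 1;  σ√T = 0.3500
d₁ = [ln(330/305) + (0.076 + ½·0.35²)·1] / (σ√T) = (0.0788 + 0.1372) / 0.3500 = 0.6172 → 0.62
d₂ = 0.6172 − 0.3500 = 0.2672 → 0.27
exp(−rT) = exp(−0.076·1) = 0.9268
C = 330·N(0.62) − 305·0.9268·N(0.27) = 330·0.7324 − 305·0.9268·0.6064 = 241.6920 − 171.4135 = 70.2785

€70.28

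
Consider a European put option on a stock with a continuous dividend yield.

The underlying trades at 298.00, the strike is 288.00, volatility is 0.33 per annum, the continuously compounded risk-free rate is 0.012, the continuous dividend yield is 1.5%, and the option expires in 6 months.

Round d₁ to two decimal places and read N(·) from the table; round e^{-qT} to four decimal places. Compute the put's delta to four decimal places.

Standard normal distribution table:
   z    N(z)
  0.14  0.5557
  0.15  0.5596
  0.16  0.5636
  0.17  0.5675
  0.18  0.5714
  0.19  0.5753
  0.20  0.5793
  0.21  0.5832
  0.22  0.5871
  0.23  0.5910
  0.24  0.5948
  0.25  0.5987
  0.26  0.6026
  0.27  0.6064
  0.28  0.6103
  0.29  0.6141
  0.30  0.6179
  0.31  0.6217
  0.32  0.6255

-0.3944

T = 0.5;  σ√T = 0.2333
d₁ = [ln(298/288) + (0.012 − 0.015 + 0.33²/2)·0.5] / 0.2333 = [0.0341 + 0.0257] / 0.2333 = 0.2565 → 0.26
N(d₁) = N(0.26) = 0.6026
Δ_put = e^(−qT)·(N(d₁) − 1) = 0.9925·(0.6026 − 1) = -0.3944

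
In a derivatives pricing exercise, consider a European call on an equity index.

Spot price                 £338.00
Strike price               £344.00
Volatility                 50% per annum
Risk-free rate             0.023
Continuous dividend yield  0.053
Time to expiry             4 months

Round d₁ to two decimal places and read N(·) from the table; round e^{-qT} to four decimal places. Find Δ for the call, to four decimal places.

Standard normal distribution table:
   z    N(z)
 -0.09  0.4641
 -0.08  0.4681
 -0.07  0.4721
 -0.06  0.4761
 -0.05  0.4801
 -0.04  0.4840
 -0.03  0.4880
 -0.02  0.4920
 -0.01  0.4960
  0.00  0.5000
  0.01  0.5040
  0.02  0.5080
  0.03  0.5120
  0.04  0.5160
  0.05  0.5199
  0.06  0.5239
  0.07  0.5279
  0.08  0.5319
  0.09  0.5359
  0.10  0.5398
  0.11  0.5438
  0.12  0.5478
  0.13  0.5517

T = 0.3333;  σ√T = 0.2887
d₁ = [ln(338/344) + (0.023 − 0.053 + 0.5²/2)·0.3333] / 0.2887 = [-0.0176 + 0.0317] / 0.2887 = 0.0487 which rounds to 0.05
N(d₁) = N(0.05) = 0.5199
Δ_call = e^(−qT)·N(d₁) = 0.9825·0.5199 = 0.5108

0.5108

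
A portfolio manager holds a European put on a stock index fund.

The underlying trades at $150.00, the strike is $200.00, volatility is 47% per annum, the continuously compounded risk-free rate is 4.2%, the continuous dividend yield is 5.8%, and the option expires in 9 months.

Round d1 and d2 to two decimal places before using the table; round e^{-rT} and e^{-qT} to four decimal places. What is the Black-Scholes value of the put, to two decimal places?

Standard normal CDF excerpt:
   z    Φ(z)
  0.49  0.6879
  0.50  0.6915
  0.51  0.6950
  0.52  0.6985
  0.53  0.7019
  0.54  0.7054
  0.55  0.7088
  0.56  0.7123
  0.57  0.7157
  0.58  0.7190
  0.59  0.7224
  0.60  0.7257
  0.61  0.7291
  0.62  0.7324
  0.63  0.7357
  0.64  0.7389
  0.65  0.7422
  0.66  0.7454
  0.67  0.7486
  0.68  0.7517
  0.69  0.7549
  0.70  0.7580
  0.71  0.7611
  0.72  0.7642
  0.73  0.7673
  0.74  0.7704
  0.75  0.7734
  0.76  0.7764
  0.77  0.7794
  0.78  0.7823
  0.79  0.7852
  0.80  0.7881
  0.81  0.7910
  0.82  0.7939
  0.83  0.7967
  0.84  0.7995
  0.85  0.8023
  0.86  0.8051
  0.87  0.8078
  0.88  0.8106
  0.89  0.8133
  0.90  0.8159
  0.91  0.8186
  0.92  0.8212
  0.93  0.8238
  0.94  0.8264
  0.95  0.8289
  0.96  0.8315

σ√T = 0.47 × 0.8660 = 0.4070
d₁ = [ln(150/200) + (0.042 − 0.058 + 0.47²/2)·0.75] / 0.4070 = [-0.2877 + 0.0708] / 0.4070 = -0.5327 ≈ -0.53
d₂ = d₁ − σ√T = -0.5327 − 0.4070 = -0.9398 ≈ -0.94
exp(−qT) = exp(−0.058·0.75) = 0.9574;  exp(−rT) = exp(−0.042·0.75) = 0.9690
N(−d₂) = N(0.94) = 0.8264;  N(−d₁) = N(0.53) = 0.7019
P = 200·0.9690·0.8264 − 150·0.9574·0.7019 = 160.1563 − 100.7999 = 59.3565

$59.36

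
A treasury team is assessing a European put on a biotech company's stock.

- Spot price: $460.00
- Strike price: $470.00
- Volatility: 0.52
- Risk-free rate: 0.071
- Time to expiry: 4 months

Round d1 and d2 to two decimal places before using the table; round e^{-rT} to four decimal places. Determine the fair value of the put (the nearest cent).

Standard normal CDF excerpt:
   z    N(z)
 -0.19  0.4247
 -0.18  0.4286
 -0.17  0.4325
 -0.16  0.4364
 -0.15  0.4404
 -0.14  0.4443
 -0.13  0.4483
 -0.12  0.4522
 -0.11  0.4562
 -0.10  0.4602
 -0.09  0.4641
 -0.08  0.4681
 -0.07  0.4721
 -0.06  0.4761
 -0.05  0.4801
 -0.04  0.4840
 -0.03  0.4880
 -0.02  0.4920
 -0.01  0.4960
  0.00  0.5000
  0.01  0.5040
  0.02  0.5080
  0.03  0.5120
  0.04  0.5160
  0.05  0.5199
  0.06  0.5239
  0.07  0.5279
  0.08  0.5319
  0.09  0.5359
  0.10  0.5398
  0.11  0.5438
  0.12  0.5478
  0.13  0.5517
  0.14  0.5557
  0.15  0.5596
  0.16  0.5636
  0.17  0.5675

$54.32

T = 0.3333;  σ√T = 0.3002
d₁ = [ln(460/470) + (0.071 + ½·0.52²)·0.3333] / (σ√T) = (-0.0215 + 0.0687) / 0.3002 = 0.1573 ≈ 0.16
d₂ = 0.1573 − 0.3002 = -0.1429 ≈ -0.14
exp(−rT) = exp(−0.071·0.3333) = 0.9766
P = 470·0.9766·N(0.14) − 460·N(-0.16) = 470·0.9766·0.5557 − 460·0.4364 = 255.0674 − 200.7440 = 54.3234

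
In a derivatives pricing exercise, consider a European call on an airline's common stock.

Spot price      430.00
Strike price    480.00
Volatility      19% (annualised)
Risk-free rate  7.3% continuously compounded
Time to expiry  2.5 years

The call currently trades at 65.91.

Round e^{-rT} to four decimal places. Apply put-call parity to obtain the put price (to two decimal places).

35.85

e^(−rT) = e^(−0.073·2.5) = 0.8332
Put-call parity: C − P = S − K·e^(−rT) = 430 − 480·0.8332 = 430 − 399.9360 = 30.0640
P = C − (C − P) = 65.91 − (30.0640) = 35.8460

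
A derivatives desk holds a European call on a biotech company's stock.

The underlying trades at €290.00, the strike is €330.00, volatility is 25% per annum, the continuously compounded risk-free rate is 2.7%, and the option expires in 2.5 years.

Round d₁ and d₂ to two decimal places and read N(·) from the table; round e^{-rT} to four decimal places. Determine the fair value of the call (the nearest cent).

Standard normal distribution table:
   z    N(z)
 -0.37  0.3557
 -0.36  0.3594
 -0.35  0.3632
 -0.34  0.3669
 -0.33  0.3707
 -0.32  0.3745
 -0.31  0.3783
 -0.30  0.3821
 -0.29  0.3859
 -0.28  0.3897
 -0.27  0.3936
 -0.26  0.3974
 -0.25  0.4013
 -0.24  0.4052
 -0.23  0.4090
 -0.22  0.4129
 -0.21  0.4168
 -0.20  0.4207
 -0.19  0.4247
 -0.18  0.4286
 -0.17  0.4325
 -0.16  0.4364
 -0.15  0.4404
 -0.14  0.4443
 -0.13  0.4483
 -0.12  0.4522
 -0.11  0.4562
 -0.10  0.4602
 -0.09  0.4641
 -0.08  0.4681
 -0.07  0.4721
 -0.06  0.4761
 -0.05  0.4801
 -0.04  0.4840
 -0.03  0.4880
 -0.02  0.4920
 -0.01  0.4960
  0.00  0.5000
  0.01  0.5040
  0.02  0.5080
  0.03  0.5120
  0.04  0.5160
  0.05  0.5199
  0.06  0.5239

€37.61

σ√T = 0.25·√2.5 = 0.3953
d₁ = [ln(290/330) + (0.027 + 0.25²/2)·2.5] / 0.3953 = [-0.1292 + 0.1456] / 0.3953 = 0.0415 → 0.04
d₂ = d₁ − σ√T = 0.0415 − 0.3953 = -0.3538 → -0.35
e^(−rT) = e^(−0.027·2.5) = 0.9347
N(d₁) = N(0.04) = 0.5160;  N(d₂) = N(-0.35) = 0.3632
C = 290·0.5160 − 330·0.9347·0.3632 = 149.6400 − 112.0294 = 37.6106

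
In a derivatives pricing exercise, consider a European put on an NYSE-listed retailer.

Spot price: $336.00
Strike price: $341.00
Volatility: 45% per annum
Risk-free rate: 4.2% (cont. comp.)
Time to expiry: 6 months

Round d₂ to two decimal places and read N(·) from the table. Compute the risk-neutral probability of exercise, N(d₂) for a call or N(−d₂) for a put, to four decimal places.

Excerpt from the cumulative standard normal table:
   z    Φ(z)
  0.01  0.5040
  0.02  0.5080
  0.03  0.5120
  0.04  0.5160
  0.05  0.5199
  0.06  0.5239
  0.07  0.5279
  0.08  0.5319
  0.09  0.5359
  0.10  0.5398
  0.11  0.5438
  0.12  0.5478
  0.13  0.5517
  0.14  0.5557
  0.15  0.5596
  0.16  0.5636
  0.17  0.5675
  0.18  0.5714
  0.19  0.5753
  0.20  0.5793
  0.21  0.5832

σ√T = 0.45 × 0.7071 = 0.3182
d₁ = [ln(336/341) + (0.042 + 0.45²/2)·0.5] / 0.3182 = [-0.0148 + 0.0716] / 0.3182 = 0.1787 ⇒ 0.18
d₂ = d₁ − σ√T = 0.1787 − 0.3182 = -0.1395 ⇒ -0.14
Pr(exercise) under Q = N(−d₂) = N(0.14) = 0.5557

0.5557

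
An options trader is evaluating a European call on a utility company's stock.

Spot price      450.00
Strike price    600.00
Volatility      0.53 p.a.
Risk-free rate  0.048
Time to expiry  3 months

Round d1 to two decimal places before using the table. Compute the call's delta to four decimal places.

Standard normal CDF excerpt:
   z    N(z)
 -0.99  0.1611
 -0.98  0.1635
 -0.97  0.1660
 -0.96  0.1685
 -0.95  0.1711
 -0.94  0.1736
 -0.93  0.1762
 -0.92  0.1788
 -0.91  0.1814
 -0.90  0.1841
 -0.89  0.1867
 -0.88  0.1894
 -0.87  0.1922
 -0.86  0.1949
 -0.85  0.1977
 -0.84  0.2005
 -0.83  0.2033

σ√T = 0.53·√0.25 = 0.2650
d₁ = [ln(450/600) + (0.048 + 0.53²/2)·0.25] / 0.2650 = [-0.2877 + 0.0471] / 0.2650 = -0.9078 → -0.91
N(d₁) = N(-0.91) = 0.1814
Δ_call = N(d₁) = 0.1814

0.1814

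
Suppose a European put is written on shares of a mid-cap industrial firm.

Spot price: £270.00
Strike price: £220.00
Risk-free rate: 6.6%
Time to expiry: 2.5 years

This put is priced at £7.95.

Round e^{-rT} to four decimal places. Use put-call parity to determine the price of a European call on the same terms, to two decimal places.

£91.41

e^(−rT) = e^(−0.066·2.5) = 0.8479
Put-call parity: C − P = S − K·e^(−rT) = 270 − 220·0.8479 = 270 − 186.5380 = 83.4620
C = P + (C − P) = 7.95 + (83.4620) = 91.4120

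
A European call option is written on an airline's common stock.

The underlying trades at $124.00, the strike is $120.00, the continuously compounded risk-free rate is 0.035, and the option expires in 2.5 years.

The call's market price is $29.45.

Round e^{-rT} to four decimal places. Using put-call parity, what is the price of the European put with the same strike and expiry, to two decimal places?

$15.39

exp(−rT) = exp(−0.035·2.5) = 0.9162
Put-call parity: C − P = S − K·e^(−rT) = 124 − 120·0.9162 = 124 − 109.9440 = 14.0560
P = C − (C − P) = 29.45 − (14.0560) = 15.3940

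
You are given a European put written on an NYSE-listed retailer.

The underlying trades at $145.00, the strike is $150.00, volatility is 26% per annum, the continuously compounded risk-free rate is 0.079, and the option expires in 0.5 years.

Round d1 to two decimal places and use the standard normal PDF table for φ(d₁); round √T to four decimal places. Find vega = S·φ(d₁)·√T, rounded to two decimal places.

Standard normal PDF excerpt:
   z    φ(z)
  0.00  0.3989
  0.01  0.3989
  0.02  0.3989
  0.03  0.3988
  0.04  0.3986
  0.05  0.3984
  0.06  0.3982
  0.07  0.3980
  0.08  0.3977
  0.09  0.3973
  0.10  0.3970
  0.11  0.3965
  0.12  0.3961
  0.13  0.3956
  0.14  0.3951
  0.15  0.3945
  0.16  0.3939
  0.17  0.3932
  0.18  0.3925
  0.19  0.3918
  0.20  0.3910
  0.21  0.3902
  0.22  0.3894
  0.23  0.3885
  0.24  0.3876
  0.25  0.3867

40.61

σ√T = 0.26·√0.5 = 0.1838
d₁ = [ln(145/150) + (0.079 + ½·0.26²)·0.5] / (σ√T) = (-0.0339 + 0.0564) / 0.1838 = 0.1224 which rounds to 0.12
√T = √0.5 = 0.7071
φ(d₁) = φ(0.12) = 0.3961
vega = S·φ(d₁)·√T = 145·0.3961·0.7071 = 40.6119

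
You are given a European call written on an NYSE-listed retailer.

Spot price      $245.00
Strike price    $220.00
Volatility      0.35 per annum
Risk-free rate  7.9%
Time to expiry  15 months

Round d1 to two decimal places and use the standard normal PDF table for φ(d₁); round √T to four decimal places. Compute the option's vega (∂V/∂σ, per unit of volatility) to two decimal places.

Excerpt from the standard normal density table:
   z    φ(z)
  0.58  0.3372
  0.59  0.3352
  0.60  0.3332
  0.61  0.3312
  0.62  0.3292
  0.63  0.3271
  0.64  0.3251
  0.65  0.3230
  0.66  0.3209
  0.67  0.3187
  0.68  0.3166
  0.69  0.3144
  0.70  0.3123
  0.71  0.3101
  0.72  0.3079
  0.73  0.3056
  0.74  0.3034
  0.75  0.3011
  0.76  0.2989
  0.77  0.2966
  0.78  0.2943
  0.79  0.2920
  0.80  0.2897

84.34

σ√T = 0.35 × 1.1180 = 0.3913
ln(S/K) + (r + σ²/2)T = ln(245/220) + (0.079 + 0.35²/2)·1.25 = 0.1076 + 0.1753 = 0.2829
d₁ = 0.2829 / 0.3913 = 0.7231 → 0.72
√T = √1.25 = 1.1180
φ(d₁) = φ(0.72) = 0.3079
vega = S·φ(d₁)·√T = 245·0.3079·1.1180 = 84.3369
(Vega is the same for a European call and put with the same parameters.)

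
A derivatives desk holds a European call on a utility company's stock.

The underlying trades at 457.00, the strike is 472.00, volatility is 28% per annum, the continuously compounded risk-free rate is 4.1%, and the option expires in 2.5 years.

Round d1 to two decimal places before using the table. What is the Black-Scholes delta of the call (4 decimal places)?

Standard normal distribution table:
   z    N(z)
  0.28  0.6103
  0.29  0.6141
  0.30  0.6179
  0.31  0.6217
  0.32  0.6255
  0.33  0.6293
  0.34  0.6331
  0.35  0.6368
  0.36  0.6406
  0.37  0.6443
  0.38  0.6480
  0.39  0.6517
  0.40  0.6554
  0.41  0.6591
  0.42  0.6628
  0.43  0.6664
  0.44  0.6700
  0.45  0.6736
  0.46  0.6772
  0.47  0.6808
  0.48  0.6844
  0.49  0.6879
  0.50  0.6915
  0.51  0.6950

0.6480

σ√T = 0.28·√2.5 = 0.4427
d₁ = [ln(457/472) + (0.041 + 0.28²/2)·2.5] / 0.4427 = [-0.0323 + 0.2005] / 0.4427 = 0.3799 → 0.38
N(d₁) = N(0.38) = 0.6480
Δ_call = N(d₁) = 0.6480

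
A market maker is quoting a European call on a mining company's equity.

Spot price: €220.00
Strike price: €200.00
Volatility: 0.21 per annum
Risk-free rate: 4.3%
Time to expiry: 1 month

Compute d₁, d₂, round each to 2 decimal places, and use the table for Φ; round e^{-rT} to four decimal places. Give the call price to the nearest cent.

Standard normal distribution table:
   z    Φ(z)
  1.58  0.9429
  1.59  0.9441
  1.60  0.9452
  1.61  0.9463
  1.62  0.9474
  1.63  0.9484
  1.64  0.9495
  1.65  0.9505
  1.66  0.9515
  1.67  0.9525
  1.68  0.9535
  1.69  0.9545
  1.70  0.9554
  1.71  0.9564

σ√T = 0.21 × 0.2887 = 0.0606
ln(S/K) + (r + σ²/2)T = ln(220/200) + (0.043 + 0.21²/2)·0.08333 = 0.0953 + 0.0054 = 0.1007
d₁ = 0.1007 / 0.0606 = 1.6616 → 1.66
d₂ = d₁ − σ√T = 1.6616 − 0.0606 = 1.6010 → 1.60
exp(−rT) = exp(−0.043·0.08333) = 0.9964
N(d₁) = N(1.66) = 0.9515;  N(d₂) = N(1.60) = 0.9452
C = 220·0.9515 − 200·0.9964·0.9452 = 209.3300 − 188.3595 = 20.9705

€20.97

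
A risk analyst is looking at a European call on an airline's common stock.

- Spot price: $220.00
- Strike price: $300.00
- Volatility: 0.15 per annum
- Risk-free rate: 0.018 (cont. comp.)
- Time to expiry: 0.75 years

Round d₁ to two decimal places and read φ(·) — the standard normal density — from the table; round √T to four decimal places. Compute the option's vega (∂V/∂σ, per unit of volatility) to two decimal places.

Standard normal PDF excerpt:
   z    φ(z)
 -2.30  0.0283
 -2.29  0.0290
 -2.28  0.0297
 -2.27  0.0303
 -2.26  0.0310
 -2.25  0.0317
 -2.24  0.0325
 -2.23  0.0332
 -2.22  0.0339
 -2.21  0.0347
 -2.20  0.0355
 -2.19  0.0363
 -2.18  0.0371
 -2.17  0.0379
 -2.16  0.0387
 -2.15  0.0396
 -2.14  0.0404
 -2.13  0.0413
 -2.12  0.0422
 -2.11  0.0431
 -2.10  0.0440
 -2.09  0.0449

6.46

T = 0.75;  σ√T = 0.1299
d₁ = [ln(220/300) + (0.018 + 0.15²/2)·0.75] / 0.1299 = [-0.3102 + 0.0219] / 0.1299 = -2.2187 ≈ -2.22
√T = √0.75 = 0.8660
φ(d₁) = φ(-2.22) = 0.0339
vega = S·φ(d₁)·√T = 220·0.0339·0.8660 = 6.4586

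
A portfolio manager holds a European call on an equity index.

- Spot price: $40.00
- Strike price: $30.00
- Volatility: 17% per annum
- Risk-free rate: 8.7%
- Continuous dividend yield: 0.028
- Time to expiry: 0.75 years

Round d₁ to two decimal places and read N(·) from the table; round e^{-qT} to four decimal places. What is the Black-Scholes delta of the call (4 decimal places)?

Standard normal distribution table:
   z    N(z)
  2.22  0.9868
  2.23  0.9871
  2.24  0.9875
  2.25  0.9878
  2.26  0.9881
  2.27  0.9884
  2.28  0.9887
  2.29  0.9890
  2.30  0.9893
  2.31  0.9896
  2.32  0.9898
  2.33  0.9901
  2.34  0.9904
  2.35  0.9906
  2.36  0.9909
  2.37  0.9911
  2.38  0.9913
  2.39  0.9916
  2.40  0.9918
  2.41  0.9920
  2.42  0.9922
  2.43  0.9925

T = 0.75;  σ√T = 0.1472
d₁ = [ln(40/30) + (0.087 − 0.028 + 0.17²/2)·0.75] / 0.1472 = [0.2877 + 0.0551] / 0.1472 = 2.3282 which rounds to 2.33
N(d₁) = N(2.33) = 0.9901
Δ_call = e^(−qT)·N(d₁) = 0.9792·0.9901 = 0.9695

0.9695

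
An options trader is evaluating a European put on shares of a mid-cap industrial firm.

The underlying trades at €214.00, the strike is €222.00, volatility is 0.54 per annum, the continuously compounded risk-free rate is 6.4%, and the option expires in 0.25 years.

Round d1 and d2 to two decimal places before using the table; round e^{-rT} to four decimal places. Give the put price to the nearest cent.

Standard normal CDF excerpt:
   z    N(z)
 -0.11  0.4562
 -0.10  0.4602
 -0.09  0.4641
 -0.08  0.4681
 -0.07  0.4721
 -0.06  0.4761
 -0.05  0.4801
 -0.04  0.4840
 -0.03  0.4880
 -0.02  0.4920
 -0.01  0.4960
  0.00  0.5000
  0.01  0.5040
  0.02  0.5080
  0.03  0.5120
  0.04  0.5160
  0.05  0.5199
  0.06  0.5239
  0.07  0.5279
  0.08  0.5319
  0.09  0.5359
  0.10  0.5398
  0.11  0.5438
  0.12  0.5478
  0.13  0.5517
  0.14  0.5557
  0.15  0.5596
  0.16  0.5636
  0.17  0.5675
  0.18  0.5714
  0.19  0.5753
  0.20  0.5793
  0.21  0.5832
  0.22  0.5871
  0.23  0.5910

σ√T = 0.54 × 0.5000 = 0.2700
d₁ = [ln(214/222) + (0.064 + ½·0.54²)·0.25] / (σ√T) = (-0.0367 + 0.0525) / 0.2700 = 0.0583 ⇒ 0.06
d₂ = 0.0583 − 0.2700 = -0.2117 ⇒ -0.21
exp(−rT) = exp(−0.064·0.25) = 0.9841
N(−d₂) = N(0.21) = 0.5832;  N(−d₁) = N(-0.06) = 0.4761
P = 222·0.9841·0.5832 − 214·0.4761 = 127.4118 − 101.8854 = 25.5264

€25.53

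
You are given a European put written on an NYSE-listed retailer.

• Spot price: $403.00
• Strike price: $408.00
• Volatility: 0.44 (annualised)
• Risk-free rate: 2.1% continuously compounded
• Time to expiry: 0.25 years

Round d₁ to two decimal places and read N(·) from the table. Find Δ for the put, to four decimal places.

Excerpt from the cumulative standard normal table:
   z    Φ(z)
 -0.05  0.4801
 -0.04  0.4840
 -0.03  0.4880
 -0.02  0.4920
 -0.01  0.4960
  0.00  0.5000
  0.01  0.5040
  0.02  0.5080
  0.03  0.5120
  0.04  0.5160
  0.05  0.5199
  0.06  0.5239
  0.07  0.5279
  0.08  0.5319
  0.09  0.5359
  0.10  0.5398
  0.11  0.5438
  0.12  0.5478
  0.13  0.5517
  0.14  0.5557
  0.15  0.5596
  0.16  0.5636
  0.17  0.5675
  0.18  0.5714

T = 0.25;  σ√T = 0.2200
ln(S/K) + (r + σ²/2)T = ln(403/408) + (0.021 + 0.44²/2)·0.25 = -0.0123 + 0.0295 = 0.0171
d₁ = 0.0171 / 0.2200 = 0.0778 which rounds to 0.08
N(d₁) = N(0.08) = 0.5319
Δ_put = N(d₁) − 1 = 0.5319 − 1 = -0.4681

-0.4681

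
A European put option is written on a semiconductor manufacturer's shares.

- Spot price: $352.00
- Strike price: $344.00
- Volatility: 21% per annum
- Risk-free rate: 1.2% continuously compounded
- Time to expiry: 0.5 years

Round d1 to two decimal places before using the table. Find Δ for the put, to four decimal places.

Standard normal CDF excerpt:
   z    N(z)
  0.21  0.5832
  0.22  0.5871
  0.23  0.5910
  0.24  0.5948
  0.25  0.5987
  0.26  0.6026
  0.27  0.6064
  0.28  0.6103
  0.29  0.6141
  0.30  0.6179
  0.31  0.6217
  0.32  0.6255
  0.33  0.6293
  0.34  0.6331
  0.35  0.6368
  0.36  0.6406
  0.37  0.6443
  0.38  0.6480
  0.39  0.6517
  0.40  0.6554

-0.3936

σ√T = 0.21·√0.5 = 0.1485
ln(S/K) + (r + σ²/2)T = ln(352/344) + (0.012 + 0.21²/2)·0.5 = 0.0230 + 0.0170 = 0.0400
d₁ = 0.0400 / 0.1485 = 0.2695 ⇒ 0.27
N(d₁) = N(0.27) = 0.6064
Δ_put = N(d₁) − 1 = 0.6064 − 1 = -0.3936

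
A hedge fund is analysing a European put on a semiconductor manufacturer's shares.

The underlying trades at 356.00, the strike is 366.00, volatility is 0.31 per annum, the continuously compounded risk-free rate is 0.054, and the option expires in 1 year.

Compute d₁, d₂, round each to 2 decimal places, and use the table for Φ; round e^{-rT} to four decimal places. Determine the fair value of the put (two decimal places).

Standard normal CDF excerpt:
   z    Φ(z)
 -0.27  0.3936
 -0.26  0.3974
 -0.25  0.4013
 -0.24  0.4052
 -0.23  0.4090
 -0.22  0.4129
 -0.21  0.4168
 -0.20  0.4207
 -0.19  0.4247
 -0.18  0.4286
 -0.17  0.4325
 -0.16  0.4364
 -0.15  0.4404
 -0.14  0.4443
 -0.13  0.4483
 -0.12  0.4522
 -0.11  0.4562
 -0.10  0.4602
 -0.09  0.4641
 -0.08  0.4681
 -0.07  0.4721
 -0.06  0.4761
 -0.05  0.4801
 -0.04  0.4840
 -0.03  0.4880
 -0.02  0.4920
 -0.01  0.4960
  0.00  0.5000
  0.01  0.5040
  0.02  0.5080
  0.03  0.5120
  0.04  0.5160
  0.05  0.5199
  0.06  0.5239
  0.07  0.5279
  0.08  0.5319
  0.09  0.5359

T = 1;  σ√T = 0.3100
d₁ = [ln(356/366) + (0.054 + ½·0.31²)·1] / (σ√T) = (-0.0277 + 0.1021) / 0.3100 = 0.2398 which rounds to 0.24
d₂ = 0.2398 − 0.3100 = -0.0702 which rounds to -0.07
e^(−rT) = e^(−0.054·1) = 0.9474
N(−d₂) = N(0.07) = 0.5279;  N(−d₁) = N(-0.24) = 0.4052
P = 366·0.9474·0.5279 − 356·0.4052 = 183.0485 − 144.2512 = 38.7973

38.80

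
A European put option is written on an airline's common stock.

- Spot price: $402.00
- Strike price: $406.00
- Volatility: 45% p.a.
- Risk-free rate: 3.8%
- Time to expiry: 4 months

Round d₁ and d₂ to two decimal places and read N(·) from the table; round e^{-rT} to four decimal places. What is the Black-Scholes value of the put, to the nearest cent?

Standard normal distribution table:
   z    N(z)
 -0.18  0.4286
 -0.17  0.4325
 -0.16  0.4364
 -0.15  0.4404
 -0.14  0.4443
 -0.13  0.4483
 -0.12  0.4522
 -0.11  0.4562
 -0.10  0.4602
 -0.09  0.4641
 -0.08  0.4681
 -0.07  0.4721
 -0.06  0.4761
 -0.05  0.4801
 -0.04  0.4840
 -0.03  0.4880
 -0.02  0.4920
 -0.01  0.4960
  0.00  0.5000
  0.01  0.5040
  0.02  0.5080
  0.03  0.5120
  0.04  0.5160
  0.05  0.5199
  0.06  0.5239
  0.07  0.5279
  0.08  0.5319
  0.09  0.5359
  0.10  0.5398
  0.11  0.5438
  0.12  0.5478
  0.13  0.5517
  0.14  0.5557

$41.00

σ√T = 0.45 × 0.5774 = 0.2598
d₁ = [ln(402/406) + (0.038 + ½·0.45²)·0.3333] / (σ√T) = (-0.0099 + 0.0464) / 0.2598 = 0.1405 ⇒ 0.14
d₂ = 0.1405 − 0.2598 = -0.1193 ⇒ -0.12
e^(−rT) = e^(−0.038·0.3333) = 0.9874
N(−d₂) = N(0.12) = 0.5478;  N(−d₁) = N(-0.14) = 0.4443
P = 406·0.9874·0.5478 − 402·0.4443 = 219.6045 − 178.6086 = 40.9959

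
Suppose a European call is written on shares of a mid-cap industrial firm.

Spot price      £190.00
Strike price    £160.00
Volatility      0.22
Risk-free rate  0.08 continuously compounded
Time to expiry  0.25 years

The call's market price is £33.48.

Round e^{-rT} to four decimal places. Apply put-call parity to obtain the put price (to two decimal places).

exp(−rT) = exp(−0.08·0.25) = 0.9802
Put-call parity: C − P = S − K·e^(−rT) = 190 − 160·0.9802 = 190 − 156.8320 = 33.1680
P = C − (C − P) = 33.48 − (33.1680) = 0.3120

£0.31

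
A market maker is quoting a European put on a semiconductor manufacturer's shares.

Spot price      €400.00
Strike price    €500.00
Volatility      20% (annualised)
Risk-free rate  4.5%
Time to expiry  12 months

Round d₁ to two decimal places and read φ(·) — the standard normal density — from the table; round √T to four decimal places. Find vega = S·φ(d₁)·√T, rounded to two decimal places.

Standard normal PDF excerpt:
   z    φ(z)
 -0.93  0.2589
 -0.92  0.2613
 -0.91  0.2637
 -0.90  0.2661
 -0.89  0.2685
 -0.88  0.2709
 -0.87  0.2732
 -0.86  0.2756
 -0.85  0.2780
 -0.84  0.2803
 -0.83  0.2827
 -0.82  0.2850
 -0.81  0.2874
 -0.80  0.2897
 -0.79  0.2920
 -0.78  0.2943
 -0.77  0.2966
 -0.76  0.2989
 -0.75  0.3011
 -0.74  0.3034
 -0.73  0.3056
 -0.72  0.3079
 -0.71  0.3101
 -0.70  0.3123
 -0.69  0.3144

116.80

T = 1;  σ√T = 0.2000
d₁ = [ln(400/500) + (0.045 + 0.2²/2)·1] / 0.2000 = [-0.2231 + 0.0650] / 0.2000 = -0.7907 ⇒ -0.79
√T = √1 = 1.0000
φ(d₁) = φ(-0.79) = 0.2920
vega = S·φ(d₁)·√T = 400·0.2920·1.0000 = 116.8000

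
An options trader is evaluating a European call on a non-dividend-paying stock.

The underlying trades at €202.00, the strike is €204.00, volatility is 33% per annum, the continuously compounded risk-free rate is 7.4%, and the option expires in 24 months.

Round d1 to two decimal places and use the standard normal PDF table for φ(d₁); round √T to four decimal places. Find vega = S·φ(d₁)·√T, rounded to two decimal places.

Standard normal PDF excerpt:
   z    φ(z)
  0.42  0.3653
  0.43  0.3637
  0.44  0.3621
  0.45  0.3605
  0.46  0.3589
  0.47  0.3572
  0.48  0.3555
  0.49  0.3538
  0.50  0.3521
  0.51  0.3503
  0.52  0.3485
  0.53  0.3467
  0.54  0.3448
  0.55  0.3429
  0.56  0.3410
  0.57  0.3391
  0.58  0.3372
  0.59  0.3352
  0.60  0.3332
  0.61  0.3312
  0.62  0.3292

99.04

σ√T = 0.33·√2 = 0.4667
d₁ = [ln(202/204) + (0.074 + 0.33²/2)·2] / 0.4667 = [-0.0099 + 0.2569] / 0.4667 = 0.5294 → 0.53
√T = √2 = 1.4142
φ(d₁) = φ(0.53) = 0.3467
vega = S·φ(d₁)·√T = 202·0.3467·1.4142 = 99.0412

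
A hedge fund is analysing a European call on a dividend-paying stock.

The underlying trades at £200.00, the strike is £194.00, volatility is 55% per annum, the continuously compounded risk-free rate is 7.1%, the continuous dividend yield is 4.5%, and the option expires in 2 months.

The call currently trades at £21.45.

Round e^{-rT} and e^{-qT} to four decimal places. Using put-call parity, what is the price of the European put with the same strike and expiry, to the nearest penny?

e^(−qT) = e^(−0.045·0.1667) = 0.9925;  e^(−rT) = e^(−0.071·0.1667) = 0.9882
Put-call parity: C − P = S·e^(−qT) − K·e^(−rT) = 200·0.9925 − 194·0.9882 = 198.5000 − 191.7108 = 6.7892
P = C − (C − P) = 21.45 − (6.7892) = 14.6608

£14.66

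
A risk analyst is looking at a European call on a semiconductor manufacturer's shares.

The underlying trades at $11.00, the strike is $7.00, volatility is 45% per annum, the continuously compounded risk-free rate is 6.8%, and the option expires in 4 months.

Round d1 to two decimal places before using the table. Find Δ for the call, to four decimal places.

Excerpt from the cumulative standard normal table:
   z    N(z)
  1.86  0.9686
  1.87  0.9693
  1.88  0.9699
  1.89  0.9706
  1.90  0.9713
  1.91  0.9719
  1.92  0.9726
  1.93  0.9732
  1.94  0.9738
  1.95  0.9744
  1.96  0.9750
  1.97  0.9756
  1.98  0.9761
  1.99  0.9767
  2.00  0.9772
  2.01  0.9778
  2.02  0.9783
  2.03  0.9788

σ√T = 0.45·√0.3333 = 0.2598
ln(S/K) + (r + σ²/2)T = ln(11/7) + (0.068 + 0.45²/2)·0.3333 = 0.4520 + 0.0564 = 0.5084
d₁ = 0.5084 / 0.2598 = 1.9568 ≈ 1.96
N(d₁) = N(1.96) = 0.9750
Δ_call = N(d₁) = 0.9750

0.9750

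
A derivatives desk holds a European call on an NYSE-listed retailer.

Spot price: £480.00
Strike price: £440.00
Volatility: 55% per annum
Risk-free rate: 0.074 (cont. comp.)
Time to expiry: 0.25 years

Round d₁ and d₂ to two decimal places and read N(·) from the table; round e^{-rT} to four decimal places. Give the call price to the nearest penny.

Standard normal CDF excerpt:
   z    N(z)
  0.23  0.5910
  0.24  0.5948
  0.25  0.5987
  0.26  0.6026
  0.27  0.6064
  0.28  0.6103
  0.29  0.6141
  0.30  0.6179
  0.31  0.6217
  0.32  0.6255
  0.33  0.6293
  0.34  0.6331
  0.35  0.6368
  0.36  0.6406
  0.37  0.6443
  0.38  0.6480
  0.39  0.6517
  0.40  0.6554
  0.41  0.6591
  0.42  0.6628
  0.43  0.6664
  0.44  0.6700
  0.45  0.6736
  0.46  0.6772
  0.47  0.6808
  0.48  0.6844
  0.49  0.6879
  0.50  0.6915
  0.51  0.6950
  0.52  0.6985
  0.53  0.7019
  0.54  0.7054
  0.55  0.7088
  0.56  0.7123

£76.67

σ√T = 0.55·√0.25 = 0.2750
ln(S/K) + (r + σ²/2)T = ln(480/440) + (0.074 + 0.55²/2)·0.25 = 0.0870 + 0.0563 = 0.1433
d₁ = 0.1433 / 0.2750 = 0.5212 ≈ 0.52
d₂ = d₁ − σ√T = 0.5212 − 0.2750 = 0.2462 ≈ 0.25
exp(−rT) = exp(−0.074·0.25) = 0.9817
C = 480·N(0.52) − 440·0.9817·N(0.25) = 480·0.6985 − 440·0.9817·0.5987 = 335.2800 − 258.6073 = 76.6727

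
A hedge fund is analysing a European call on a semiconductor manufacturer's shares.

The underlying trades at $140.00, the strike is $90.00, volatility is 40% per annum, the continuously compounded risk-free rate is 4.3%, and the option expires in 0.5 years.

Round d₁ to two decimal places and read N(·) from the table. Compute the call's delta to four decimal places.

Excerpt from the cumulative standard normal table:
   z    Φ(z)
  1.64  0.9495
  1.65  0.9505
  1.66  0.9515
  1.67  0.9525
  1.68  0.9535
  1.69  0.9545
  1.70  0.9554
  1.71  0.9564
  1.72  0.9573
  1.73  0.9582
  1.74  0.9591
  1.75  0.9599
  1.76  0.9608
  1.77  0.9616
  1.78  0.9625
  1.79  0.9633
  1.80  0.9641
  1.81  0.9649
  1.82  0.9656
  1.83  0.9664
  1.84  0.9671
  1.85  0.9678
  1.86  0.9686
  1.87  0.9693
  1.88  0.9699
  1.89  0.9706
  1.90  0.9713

T = 0.5;  σ√T = 0.2828
ln(S/K) + (r + σ²/2)T = ln(140/90) + (0.043 + 0.4²/2)·0.5 = 0.4418 + 0.0615 = 0.5033
d₁ = 0.5033 / 0.2828 = 1.7796 which rounds to 1.78
N(d₁) = N(1.78) = 0.9625
Δ_call = N(d₁) = 0.9625

0.9625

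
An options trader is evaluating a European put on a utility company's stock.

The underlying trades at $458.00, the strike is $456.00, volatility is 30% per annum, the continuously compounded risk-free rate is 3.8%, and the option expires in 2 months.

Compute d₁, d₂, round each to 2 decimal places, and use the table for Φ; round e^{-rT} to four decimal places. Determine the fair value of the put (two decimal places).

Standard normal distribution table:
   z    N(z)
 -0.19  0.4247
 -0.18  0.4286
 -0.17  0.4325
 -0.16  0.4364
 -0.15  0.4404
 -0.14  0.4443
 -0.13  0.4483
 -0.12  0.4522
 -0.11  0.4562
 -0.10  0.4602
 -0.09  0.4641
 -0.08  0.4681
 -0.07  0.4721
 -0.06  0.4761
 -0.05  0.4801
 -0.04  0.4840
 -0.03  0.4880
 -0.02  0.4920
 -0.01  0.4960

T = 0.1667;  σ√T = 0.1225
d₁ = [ln(458/456) + (0.038 + 0.3²/2)·0.1667] / 0.1225 = [0.0044 + 0.0138] / 0.1225 = 0.1487 which rounds to 0.15
d₂ = d₁ − σ√T = 0.1487 − 0.1225 = 0.0262 which rounds to 0.03
e^(−rT) = e^(−0.038·0.1667) = 0.9937
P = 456·0.9937·N(-0.03) − 458·N(-0.15) = 456·0.9937·0.4880 − 458·0.4404 = 221.1261 − 201.7032 = 19.4229

$19.42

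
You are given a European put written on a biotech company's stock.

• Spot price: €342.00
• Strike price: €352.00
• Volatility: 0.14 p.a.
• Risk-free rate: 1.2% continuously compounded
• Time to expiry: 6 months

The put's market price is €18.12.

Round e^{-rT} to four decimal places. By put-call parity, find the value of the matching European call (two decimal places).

€10.23

exp(−rT) = exp(−0.012·0.5) = 0.9940
Put-call parity: C − P = S − K·e^(−rT) = 342 − 352·0.9940 = 342 − 349.8880 = -7.8880
C = P + (C − P) = 18.12 + (-7.8880) = 10.2320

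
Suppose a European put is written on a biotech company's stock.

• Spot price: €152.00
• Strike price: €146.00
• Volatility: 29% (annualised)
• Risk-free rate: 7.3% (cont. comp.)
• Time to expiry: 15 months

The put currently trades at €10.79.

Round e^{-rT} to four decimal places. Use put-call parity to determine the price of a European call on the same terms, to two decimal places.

exp(−rT) = exp(−0.073·1.25) = 0.9128
Put-call parity: C − P = S − K·e^(−rT) = 152 − 146·0.9128 = 152 − 133.2688 = 18.7312
C = P + (C − P) = 10.79 + (18.7312) = 29.5212

€29.52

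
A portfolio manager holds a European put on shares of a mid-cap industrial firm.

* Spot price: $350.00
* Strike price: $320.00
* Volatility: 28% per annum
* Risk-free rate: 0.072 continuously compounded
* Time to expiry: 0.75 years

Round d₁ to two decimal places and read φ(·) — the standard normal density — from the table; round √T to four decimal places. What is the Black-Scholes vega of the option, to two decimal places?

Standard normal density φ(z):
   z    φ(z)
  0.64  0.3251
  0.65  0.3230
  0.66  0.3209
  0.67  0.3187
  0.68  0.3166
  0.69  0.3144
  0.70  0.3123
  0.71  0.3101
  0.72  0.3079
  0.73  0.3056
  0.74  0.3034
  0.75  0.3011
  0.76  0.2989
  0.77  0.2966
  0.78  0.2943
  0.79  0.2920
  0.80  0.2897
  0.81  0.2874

93.99

σ√T = 0.28·√0.75 = 0.2425
d₁ = [ln(350/320) + (0.072 + ½·0.28²)·0.75] / (σ√T) = (0.0896 + 0.0834) / 0.2425 = 0.7135 ⇒ 0.71
√T = √0.75 = 0.8660
φ(d₁) = φ(0.71) = 0.3101
vega = S·φ(d₁)·√T = 350·0.3101·0.8660 = 93.9913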